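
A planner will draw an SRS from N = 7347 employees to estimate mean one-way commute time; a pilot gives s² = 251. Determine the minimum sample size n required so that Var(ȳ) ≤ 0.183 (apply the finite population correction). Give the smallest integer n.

1156

Without fpc, n₀ = s²/D = 251/0.183 = 1371.5847.
With fpc, (1 − n/N)·s²/n ≤ D requires n ≥ n₀/(1 + n₀/N) = 1371.5847/(1 + 1371.5847/7347) = 1155.8106.
Rounding up, n = 1156.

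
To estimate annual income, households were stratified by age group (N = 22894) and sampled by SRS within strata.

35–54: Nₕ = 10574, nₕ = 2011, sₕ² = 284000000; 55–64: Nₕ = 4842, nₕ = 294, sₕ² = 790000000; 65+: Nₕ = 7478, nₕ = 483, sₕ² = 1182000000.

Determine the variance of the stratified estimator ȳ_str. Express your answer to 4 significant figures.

Var(ȳ_str) = Σₕ Wₕ²(1 − fₕ)sₕ²/nₕ with Wₕ = Nₕ/N, N = 22894.
35–54: Wₕ = 0.46186774; term = 0.46186774²·(1 − 0.19018347)·284000000/2011 = 24396.536.
55–64: Wₕ = 0.21149646; term = 0.21149646²·(1 − 0.06071871)·790000000/294 = 112896.8.
65+: Wₕ = 0.32663580; term = 0.32663580²·(1 − 0.06458946)·1182000000/483 = 244230.65.
Sum = 381523.99.

381500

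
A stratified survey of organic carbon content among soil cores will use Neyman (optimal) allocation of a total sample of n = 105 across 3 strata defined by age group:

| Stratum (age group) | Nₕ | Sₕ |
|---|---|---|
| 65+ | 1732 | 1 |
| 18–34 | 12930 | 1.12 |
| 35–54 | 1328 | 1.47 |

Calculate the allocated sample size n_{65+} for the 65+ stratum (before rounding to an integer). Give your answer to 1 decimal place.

Neyman allocation: nₕ = n·NₕSₕ / Σⱼ NⱼSⱼ.
Σ NⱼSⱼ = 1732·1 + 12930·1.12 + 1328·1.47 = 18165.76.
n_{65+} = 105·1732·1 / 18165.76 = 10.0.

10.0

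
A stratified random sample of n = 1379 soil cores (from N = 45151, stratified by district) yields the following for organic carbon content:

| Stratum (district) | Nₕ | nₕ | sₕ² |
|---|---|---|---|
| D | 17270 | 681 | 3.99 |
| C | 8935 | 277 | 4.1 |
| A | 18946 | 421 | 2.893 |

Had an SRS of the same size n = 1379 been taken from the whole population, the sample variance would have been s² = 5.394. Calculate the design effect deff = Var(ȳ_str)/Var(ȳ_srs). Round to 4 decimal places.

0.6772

Var(ȳ_str) = Σ Wₕ²(1−fₕ)sₕ²/nₕ with Wₕ = Nₕ/45151:
  D: (17270/45151)²·(1−681/17270)·3.99/681 = 8.233862 × 10^-4
  C: (8935/45151)²·(1−277/8935)·4.1/277 = 5.6167032 × 10^-4
  A: (18946/45151)²·(1−421/18946)·2.893/421 = 0.0011830616
  → Var(ȳ_str) = 0.0025681181.
Var(ȳ_srs) = (1 − 1379/45151)·5.394/1379 = 0.0037920643.
deff = 0.0025681181 / 0.0037920643 = 0.6772.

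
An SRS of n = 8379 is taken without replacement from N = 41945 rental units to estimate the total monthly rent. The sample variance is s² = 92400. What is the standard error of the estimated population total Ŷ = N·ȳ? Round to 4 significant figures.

124600

Var(Ŷ) = N²·Var(ȳ) = N²·(1 − n/N)·s²/n.
f = 8379/41945 = 0.19976159; Var(ȳ) = 0.80023841·92400/8379 = 8.8246842.
Var(Ŷ) = 41945² · 8.8246842 = 1.5526 × 10^10.
SE(Ŷ) = √(1.5526 × 10^10) = 124600.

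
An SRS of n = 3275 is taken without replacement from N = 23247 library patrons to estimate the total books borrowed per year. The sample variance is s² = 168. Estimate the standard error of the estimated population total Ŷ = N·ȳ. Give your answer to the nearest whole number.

4880

Var(Ŷ) = N²·Var(ȳ) = N²·(1 − n/N)·s²/n.
f = 3275/23247 = 0.14087839; Var(ȳ) = 0.85912161·168/3275 = 0.044070971.
Var(Ŷ) = 23247² · 0.044070971 = 2.3816967 × 10^7.
SE(Ŷ) = √(2.3816967 × 10^7) = 4880.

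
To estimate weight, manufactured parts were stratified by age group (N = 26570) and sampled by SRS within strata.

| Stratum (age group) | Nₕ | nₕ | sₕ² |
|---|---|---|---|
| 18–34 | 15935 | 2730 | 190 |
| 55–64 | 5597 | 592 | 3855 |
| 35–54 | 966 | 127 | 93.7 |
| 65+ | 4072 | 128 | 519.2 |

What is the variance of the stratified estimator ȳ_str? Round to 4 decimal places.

0.3723

Var(ȳ_str) = Σₕ Wₕ²(1 − fₕ)sₕ²/nₕ with Wₕ = Nₕ/N, N = 26570.
18–34: Wₕ = 0.59973654; term = 0.59973654²·(1 − 0.17132099)·190/2730 = 0.020744278.
55–64: Wₕ = 0.21065111; term = 0.21065111²·(1 − 0.10577095)·3855/592 = 0.25839194.
35–54: Wₕ = 0.03635679; term = 0.03635679²·(1 − 0.13146998)·93.7/127 = 8.4701646 × 10^-4.
65+: Wₕ = 0.15325555; term = 0.15325555²·(1 − 0.03143418)·519.2/128 = 0.092275473.
Sum = 0.37225871.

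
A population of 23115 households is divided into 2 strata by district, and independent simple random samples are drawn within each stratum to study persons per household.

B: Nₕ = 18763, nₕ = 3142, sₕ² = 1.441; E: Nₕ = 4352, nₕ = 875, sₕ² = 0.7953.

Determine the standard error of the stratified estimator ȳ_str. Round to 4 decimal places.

0.0167

Var(ȳ_str) = Σₕ Wₕ²(1 − fₕ)sₕ²/nₕ with Wₕ = Nₕ/N, N = 23115.
B: Wₕ = 0.81172399; term = 0.81172399²·(1 − 0.16745723)·1.441/3142 = 2.515829 × 10^-4.
E: Wₕ = 0.18827601; term = 0.18827601²·(1 − 0.20105699)·0.7953/875 = 2.5741195 × 10^-5.
Sum = 2.773241 × 10^-4.
SE = √(2.773241 × 10^-4) = 0.0167.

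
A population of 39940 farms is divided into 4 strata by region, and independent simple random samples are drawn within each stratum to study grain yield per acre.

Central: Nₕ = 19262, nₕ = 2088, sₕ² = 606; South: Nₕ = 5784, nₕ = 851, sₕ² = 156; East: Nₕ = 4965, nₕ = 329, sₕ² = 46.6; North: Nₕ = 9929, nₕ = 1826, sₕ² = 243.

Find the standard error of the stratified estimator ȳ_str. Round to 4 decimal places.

0.2687

Var(ȳ_str) = Σₕ Wₕ²(1 − fₕ)sₕ²/nₕ with Wₕ = Nₕ/N, N = 39940.
Central: Wₕ = 0.48227341; term = 0.48227341²·(1 − 0.10839996)·606/2088 = 0.060186466.
South: Wₕ = 0.14481723; term = 0.14481723²·(1 − 0.14713001)·156/851 = 0.0032788256.
East: Wₕ = 0.12431147; term = 0.12431147²·(1 − 0.06626385)·46.6/329 = 0.0020437914.
North: Wₕ = 0.24859790; term = 0.24859790²·(1 − 0.18390573)·243/1826 = 0.0067118266.
Sum = 0.07222091.
SE = √(0.07222091) = 0.2687.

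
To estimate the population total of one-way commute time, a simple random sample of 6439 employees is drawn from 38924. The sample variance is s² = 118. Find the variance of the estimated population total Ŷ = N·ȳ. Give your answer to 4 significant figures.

2.317 × 10^7

Var(Ŷ) = N²·Var(ȳ) = N²·(1 − n/N)·s²/n.
f = 6439/38924 = 0.16542493; Var(ȳ) = 0.83457507·118/6439 = 0.015294278.
Var(Ŷ) = 38924² · 0.015294278 = 2.3172021 × 10^7.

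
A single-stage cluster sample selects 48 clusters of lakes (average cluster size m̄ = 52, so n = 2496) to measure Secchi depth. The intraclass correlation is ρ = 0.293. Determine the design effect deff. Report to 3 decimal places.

15.943

deff = 1 + (52 − 1)·0.293 = 1 + 14.943 = 15.943.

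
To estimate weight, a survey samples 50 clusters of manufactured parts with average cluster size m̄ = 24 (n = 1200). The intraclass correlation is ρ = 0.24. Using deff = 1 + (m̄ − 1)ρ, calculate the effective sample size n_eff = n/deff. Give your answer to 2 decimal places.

184.05

deff = 1 + (24 − 1)·0.24 = 1 + 5.52 = 6.52.
n_eff = 1200 / 6.52 = 184.05.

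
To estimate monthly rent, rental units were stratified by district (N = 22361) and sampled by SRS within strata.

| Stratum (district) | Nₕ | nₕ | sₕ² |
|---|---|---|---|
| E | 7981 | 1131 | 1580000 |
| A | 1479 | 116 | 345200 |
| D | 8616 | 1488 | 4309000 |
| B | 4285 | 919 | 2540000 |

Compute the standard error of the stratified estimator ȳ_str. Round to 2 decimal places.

24.50

Var(ȳ_str) = Σₕ Wₕ²(1 − fₕ)sₕ²/nₕ with Wₕ = Nₕ/N, N = 22361.
E: Wₕ = 0.35691606; term = 0.35691606²·(1 − 0.14171156)·1580000/1131 = 152.74251.
A: Wₕ = 0.06614194; term = 0.06614194²·(1 − 0.07843137)·345200/116 = 11.9976.
D: Wₕ = 0.38531372; term = 0.38531372²·(1 − 0.17270195)·4309000/1488 = 355.68414.
B: Wₕ = 0.19162828; term = 0.19162828²·(1 − 0.21446908)·2540000/919 = 79.726133.
Sum = 600.15038.
SE = √(600.15038) = 24.50.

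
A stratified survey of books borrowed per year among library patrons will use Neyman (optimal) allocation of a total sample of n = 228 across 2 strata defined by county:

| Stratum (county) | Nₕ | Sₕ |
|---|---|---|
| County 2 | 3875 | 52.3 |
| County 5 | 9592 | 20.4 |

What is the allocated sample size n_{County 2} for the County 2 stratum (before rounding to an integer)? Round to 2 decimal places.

Neyman allocation: nₕ = n·NₕSₕ / Σⱼ NⱼSⱼ.
Σ NⱼSⱼ = 3875·52.3 + 9592·20.4 = 398339.3.
n_{County 2} = 228·3875·52.3 / 398339.3 = 116.00.

116.00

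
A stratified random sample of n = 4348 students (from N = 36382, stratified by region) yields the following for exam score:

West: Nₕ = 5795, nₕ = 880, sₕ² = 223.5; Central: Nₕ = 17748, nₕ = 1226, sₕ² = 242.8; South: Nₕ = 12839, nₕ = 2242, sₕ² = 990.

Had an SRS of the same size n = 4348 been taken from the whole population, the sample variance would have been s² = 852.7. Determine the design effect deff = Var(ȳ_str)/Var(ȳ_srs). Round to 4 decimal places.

Var(ȳ_str) = Σ Wₕ²(1−fₕ)sₕ²/nₕ with Wₕ = Nₕ/36382:
  West: (5795/36382)²·(1−880/5795)·223.5/880 = 0.0054651071
  Central: (17748/36382)²·(1−1226/17748)·242.8/1226 = 0.043872978
  South: (12839/36382)²·(1−2242/12839)·990/2242 = 0.045387951
  → Var(ȳ_str) = 0.094726036.
Var(ȳ_srs) = (1 − 4348/36382)·852.7/4348 = 0.17267574.
deff = 0.094726036 / 0.17267574 = 0.5486.

0.5486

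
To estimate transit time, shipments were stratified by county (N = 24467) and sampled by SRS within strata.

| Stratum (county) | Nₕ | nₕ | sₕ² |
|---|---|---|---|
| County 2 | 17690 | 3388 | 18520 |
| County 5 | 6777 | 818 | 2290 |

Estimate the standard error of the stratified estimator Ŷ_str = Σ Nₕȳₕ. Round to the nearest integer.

Var(Ŷ_str) = Σₕ Nₕ²(1 − fₕ)sₕ²/nₕ.
County 2: 17690²·(1 − 3388/17690)·18520/3388 = 1.383 × 10^9.
County 5: 6777²·(1 − 818/6777)·2290/818 = 1.1305585 × 10^8.
Sum = 1.4960559 × 10^9.
SE = √(1.4960559 × 10^9) = 38679.

38679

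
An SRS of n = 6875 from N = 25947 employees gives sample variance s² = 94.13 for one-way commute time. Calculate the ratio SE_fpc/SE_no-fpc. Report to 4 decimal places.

f = n/N = 6875/25947 = 0.26496319.
SE_no-fpc = √(s²/n) = 0.11701127; SE_fpc = √((1−f)s²/n) = 0.10031878.
Ratio = √(1−f) = 0.85734288.

0.8573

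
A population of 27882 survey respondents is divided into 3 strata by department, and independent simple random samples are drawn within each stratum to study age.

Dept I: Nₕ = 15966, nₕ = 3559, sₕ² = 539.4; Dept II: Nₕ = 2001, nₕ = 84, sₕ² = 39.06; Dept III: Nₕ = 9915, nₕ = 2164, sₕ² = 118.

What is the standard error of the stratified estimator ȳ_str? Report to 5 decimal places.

Var(ȳ_str) = Σₕ Wₕ²(1 − fₕ)sₕ²/nₕ with Wₕ = Nₕ/N, N = 27882.
Dept I: Wₕ = 0.57262750; term = 0.57262750²·(1 − 0.22291119)·539.4/3559 = 0.038618732.
Dept II: Wₕ = 0.07176673; term = 0.07176673²·(1 − 0.04197901)·39.06/84 = 0.0022944273.
Dept III: Wₕ = 0.35560577; term = 0.35560577²·(1 − 0.21825517)·118/2164 = 0.005390479.
Sum = 0.046303638.
SE = √(0.046303638) = 0.21518.

0.21518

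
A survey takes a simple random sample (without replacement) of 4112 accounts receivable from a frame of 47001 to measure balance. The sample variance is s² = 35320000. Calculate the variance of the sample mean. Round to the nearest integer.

7838

Under SRS without replacement, Var(ȳ) = (1 − f)·s²/n with f = n/N = 4112/47001 = 0.08748750.
Var(ȳ) = (1 − 0.08748750)·35320000/4112 = 0.91251250·8589.4942 = 7838.0208.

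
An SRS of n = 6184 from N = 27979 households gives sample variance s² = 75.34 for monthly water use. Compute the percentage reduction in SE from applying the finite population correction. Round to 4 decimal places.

f = n/N = 6184/27979 = 0.22102291.
SE_no-fpc = √(s²/n) = 0.11037687; SE_fpc = √((1−f)s²/n) = 0.097418269.
Ratio = √(1−f) = 0.88259679. Reduction = 100·(1 − 0.88259679) = 11.7403%.

11.7403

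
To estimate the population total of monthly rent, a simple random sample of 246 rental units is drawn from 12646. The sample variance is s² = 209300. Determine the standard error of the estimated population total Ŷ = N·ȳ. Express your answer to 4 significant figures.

365300

Var(Ŷ) = N²·Var(ȳ) = N²·(1 − n/N)·s²/n.
f = 246/12646 = 0.01945279; Var(ȳ) = 0.98054721·209300/246 = 834.26232.
Var(Ŷ) = 12646² · 834.26232 = 1.3341633 × 10^11.
SE(Ŷ) = √(1.3341633 × 10^11) = 365300.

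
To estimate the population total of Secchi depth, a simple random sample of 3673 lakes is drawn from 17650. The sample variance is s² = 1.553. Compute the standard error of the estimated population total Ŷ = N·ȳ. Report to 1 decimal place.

323.0

Var(Ŷ) = N²·Var(ȳ) = N²·(1 − n/N)·s²/n.
f = 3673/17650 = 0.20810198; Var(ȳ) = 0.79189802·1.553/3673 = 3.3482647 × 10^-4.
Var(Ŷ) = 17650² · (3.3482647 × 10^-4) = 104305.98.
SE(Ŷ) = √(104305.98) = 323.0.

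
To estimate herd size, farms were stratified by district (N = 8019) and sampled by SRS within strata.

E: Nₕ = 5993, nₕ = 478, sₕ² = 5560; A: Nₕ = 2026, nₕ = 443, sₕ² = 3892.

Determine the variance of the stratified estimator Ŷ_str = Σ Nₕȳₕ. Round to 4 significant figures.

4.126 × 10^8

Var(Ŷ_str) = Σₕ Nₕ²(1 − fₕ)sₕ²/nₕ.
E: 5993²·(1 − 478/5993)·5560/478 = 3.8444719 × 10^8.
A: 2026²·(1 − 443/2026)·3892/443 = 2.8176657 × 10^7.
Sum = 4.1262385 × 10^8.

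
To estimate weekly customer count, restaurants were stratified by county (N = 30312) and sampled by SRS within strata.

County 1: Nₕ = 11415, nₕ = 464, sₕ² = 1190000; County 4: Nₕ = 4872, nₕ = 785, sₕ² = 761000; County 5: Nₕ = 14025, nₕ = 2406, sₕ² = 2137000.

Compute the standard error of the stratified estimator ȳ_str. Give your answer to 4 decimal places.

Var(ȳ_str) = Σₕ Wₕ²(1 − fₕ)sₕ²/nₕ with Wₕ = Nₕ/N, N = 30312.
County 1: Wₕ = 0.37658353; term = 0.37658353²·(1 − 0.04064827)·1190000/464 = 348.92291.
County 4: Wₕ = 0.16072842; term = 0.16072842²·(1 − 0.16112479)·761000/785 = 21.00863.
County 5: Wₕ = 0.46268804; term = 0.46268804²·(1 − 0.17155080)·2137000/2406 = 157.52567.
Sum = 527.45721.
SE = √(527.45721) = 22.9664.

22.9664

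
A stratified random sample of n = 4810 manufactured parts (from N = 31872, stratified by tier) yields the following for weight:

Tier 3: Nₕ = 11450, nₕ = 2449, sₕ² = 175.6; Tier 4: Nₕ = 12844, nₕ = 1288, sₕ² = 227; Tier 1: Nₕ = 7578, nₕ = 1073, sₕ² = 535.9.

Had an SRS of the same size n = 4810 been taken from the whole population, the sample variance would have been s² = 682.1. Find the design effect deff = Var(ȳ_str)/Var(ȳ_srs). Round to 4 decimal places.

Var(ȳ_str) = Σ Wₕ²(1−fₕ)sₕ²/nₕ with Wₕ = Nₕ/31872:
  Tier 3: (11450/31872)²·(1−2449/11450)·175.6/2449 = 0.0072746707
  Tier 4: (12844/31872)²·(1−1288/12844)·227/1288 = 0.025751302
  Tier 1: (7578/31872)²·(1−1073/7578)·535.9/1073 = 0.024236355
  → Var(ȳ_str) = 0.057262328.
Var(ȳ_srs) = (1 − 4810/31872)·682.1/4810 = 0.1204075.
deff = 0.057262328 / 0.1204075 = 0.4756.

0.4756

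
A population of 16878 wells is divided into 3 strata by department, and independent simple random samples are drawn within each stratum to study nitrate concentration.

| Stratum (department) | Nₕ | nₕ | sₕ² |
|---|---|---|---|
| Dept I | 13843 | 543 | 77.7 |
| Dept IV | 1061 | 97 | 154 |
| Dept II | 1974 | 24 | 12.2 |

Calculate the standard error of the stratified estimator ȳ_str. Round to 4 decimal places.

0.3241

Var(ȳ_str) = Σₕ Wₕ²(1 − fₕ)sₕ²/nₕ with Wₕ = Nₕ/N, N = 16878.
Dept I: Wₕ = 0.82018012; term = 0.82018012²·(1 − 0.03922560)·77.7/543 = 0.092482824.
Dept IV: Wₕ = 0.06286290; term = 0.06286290²·(1 − 0.09142319)·154/97 = 0.0057003227.
Dept II: Wₕ = 0.11695699; term = 0.11695699²·(1 − 0.01215805)·12.2/24 = 0.0068689188.
Sum = 0.10505207.
SE = √(0.10505207) = 0.3241.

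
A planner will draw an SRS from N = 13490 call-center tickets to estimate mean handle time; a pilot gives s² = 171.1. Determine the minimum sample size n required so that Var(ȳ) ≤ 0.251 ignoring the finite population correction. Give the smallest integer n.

682

Without fpc, n₀ = s²/D = 171.1/0.251 = 681.6733.
Rounding up, n = 682.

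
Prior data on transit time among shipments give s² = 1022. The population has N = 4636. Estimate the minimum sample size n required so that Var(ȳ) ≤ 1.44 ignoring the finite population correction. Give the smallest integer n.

Without fpc, n₀ = s²/D = 1022/1.44 = 709.7222.
Rounding up, n = 710.

710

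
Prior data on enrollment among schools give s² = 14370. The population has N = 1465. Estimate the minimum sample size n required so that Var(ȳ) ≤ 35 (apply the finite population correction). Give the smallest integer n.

321

Without fpc, n₀ = s²/D = 14370/35 = 410.5714.
With fpc, (1 − n/N)·s²/n ≤ D requires n ≥ n₀/(1 + n₀/N) = 410.5714/(1 + 410.5714/1465) = 320.6954.
Rounding up, n = 321.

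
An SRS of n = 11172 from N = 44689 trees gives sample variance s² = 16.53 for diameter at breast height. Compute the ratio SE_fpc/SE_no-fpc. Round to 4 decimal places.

f = n/N = 11172/44689 = 0.24999441.
SE_no-fpc = √(s²/n) = 0.038465463; SE_fpc = √((1−f)s²/n) = 0.033312192.
Ratio = √(1−f) = 0.86602863.

0.8660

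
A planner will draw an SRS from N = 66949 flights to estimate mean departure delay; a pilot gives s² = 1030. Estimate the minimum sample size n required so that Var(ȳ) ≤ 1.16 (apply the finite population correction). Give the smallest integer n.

Without fpc, n₀ = s²/D = 1030/1.16 = 887.9310.
With fpc, (1 − n/N)·s²/n ≤ D requires n ≥ n₀/(1 + n₀/N) = 887.9310/(1 + 887.9310/66949) = 876.3087.
Rounding up, n = 877.

877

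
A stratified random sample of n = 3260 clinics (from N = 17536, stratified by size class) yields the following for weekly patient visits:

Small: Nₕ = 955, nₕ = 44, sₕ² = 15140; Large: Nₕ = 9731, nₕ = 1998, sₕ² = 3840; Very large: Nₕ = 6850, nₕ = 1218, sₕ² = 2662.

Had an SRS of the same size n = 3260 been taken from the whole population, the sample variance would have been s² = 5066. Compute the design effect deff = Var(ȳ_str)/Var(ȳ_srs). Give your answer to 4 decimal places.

1.3580

Var(ȳ_str) = Σ Wₕ²(1−fₕ)sₕ²/nₕ with Wₕ = Nₕ/17536:
  Small: (955/17536)²·(1−44/955)·15140/44 = 0.97349533
  Large: (9731/17536)²·(1−1998/9731)·3840/1998 = 0.4703056
  Very large: (6850/17536)²·(1−1218/6850)·2662/1218 = 0.27419082
  → Var(ȳ_str) = 1.7179918.
Var(ȳ_srs) = (1 − 3260/17536)·5066/3260 = 1.2650963.
deff = 1.7179918 / 1.2650963 = 1.3580.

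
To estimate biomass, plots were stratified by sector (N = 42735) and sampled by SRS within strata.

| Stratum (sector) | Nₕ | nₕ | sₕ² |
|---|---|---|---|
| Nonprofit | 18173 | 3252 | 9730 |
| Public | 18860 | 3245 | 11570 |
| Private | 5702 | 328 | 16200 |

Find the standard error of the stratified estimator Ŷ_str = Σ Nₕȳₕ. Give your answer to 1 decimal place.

58092.9

Var(Ŷ_str) = Σₕ Nₕ²(1 − fₕ)sₕ²/nₕ.
Nonprofit: 18173²·(1 − 3252/18173)·9730/3252 = 8.1131006 × 10^8.
Public: 18860²·(1 − 3245/18860)·11570/3245 = 1.0500315 × 10^9.
Private: 5702²·(1 − 328/5702)·16200/328 = 1.5134429 × 10^9.
Sum = 3.3747845 × 10^9.
SE = √(3.3747845 × 10^9) = 58092.9.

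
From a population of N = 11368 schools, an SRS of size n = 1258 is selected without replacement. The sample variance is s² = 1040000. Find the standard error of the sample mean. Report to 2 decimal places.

Under SRS without replacement, Var(ȳ) = (1 − f)·s²/n with f = n/N = 1258/11368 = 0.11066151.
Var(ȳ) = (1 − 0.11066151)·1040000/1258 = 0.88933849·826.70906 = 735.22419.
SE(ȳ) = √(735.22419) = 27.12.

27.12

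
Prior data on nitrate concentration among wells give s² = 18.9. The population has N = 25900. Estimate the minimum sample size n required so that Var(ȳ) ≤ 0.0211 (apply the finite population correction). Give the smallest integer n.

866

Without fpc, n₀ = s²/D = 18.9/0.0211 = 895.7346.
With fpc, (1 − n/N)·s²/n ≤ D requires n ≥ n₀/(1 + n₀/N) = 895.7346/(1 + 895.7346/25900) = 865.7918.
Rounding up, n = 866.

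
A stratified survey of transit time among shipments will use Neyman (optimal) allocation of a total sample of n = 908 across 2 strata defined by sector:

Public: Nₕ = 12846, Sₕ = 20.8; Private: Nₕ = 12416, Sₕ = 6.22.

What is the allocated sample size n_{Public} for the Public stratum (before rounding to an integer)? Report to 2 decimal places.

Neyman allocation: nₕ = n·NₕSₕ / Σⱼ NⱼSⱼ.
Σ NⱼSⱼ = 12846·20.8 + 12416·6.22 = 344424.32.
n_{Public} = 908·12846·20.8 / 344424.32 = 704.41.

704.41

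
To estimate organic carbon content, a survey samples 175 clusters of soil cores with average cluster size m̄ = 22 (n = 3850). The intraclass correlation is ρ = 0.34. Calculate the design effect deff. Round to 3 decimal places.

8.140

deff = 1 + (22 − 1)·0.34 = 1 + 7.14 = 8.14.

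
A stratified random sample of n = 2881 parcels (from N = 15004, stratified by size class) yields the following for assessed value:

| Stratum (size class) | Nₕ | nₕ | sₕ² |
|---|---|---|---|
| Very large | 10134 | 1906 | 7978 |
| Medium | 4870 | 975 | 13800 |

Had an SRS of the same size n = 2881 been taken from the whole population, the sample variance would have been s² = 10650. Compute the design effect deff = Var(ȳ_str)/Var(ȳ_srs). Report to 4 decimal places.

Var(ȳ_str) = Σ Wₕ²(1−fₕ)sₕ²/nₕ with Wₕ = Nₕ/15004:
  Very large: (10134/15004)²·(1−1906/10134)·7978/1906 = 1.5503588
  Medium: (4870/15004)²·(1−975/4870)·13800/975 = 1.1926054
  → Var(ȳ_str) = 2.7429642.
Var(ȳ_srs) = (1 − 2881/15004)·10650/2881 = 2.9868224.
deff = 2.7429642 / 2.9868224 = 0.9184.

0.9184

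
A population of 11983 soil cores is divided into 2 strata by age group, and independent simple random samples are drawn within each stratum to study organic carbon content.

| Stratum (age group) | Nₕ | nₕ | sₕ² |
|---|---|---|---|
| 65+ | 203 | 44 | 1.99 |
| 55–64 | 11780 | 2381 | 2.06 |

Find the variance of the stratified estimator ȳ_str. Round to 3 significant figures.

Var(ȳ_str) = Σₕ Wₕ²(1 − fₕ)sₕ²/nₕ with Wₕ = Nₕ/N, N = 11983.
65+: Wₕ = 0.01694067; term = 0.01694067²·(1 − 0.21674877)·1.99/44 = 1.0166289 × 10^-5.
55–64: Wₕ = 0.98305933; term = 0.98305933²·(1 − 0.20212224)·2.06/2381 = 6.6711952 × 10^-4.
Sum = 6.7728581 × 10^-4.

6.77 × 10^-4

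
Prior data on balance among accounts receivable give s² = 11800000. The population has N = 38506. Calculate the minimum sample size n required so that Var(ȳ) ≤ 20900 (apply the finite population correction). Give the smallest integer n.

Without fpc, n₀ = s²/D = 11800000/20900 = 564.5933.
With fpc, (1 − n/N)·s²/n ≤ D requires n ≥ n₀/(1 + n₀/N) = 564.5933/(1 + 564.5933/38506) = 556.4346.
Rounding up, n = 557.

557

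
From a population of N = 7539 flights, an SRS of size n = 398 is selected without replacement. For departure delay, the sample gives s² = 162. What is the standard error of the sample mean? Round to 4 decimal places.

Under SRS without replacement, Var(ȳ) = (1 − f)·s²/n with f = n/N = 398/7539 = 0.05279215.
Var(ȳ) = (1 − 0.05279215)·162/398 = 0.94720785·0.40703518 = 0.38554691.
SE(ȳ) = √(0.38554691) = 0.6209.

0.6209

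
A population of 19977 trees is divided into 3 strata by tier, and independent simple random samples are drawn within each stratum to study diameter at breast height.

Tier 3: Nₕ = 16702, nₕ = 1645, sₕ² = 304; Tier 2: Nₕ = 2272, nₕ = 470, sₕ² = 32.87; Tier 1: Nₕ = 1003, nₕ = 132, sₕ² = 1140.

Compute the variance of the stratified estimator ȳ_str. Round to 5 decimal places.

0.13608

Var(ȳ_str) = Σₕ Wₕ²(1 − fₕ)sₕ²/nₕ with Wₕ = Nₕ/N, N = 19977.
Tier 3: Wₕ = 0.83606147; term = 0.83606147²·(1 − 0.09849120)·304/1645 = 0.11645391.
Tier 2: Wₕ = 0.11373079; term = 0.11373079²·(1 − 0.20686620)·32.87/470 = 7.1747111 × 10^-4.
Tier 1: Wₕ = 0.05020774; term = 0.05020774²·(1 − 0.13160518)·1140/132 = 0.018905557.
Sum = 0.13607694.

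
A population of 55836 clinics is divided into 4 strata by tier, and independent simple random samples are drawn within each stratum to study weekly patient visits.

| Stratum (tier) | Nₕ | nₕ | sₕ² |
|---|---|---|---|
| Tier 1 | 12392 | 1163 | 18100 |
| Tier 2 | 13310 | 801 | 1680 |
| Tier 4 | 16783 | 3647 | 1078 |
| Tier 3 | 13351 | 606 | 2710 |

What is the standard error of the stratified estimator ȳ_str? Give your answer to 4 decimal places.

1.0352

Var(ȳ_str) = Σₕ Wₕ²(1 − fₕ)sₕ²/nₕ with Wₕ = Nₕ/N, N = 55836.
Tier 1: Wₕ = 0.22193567; term = 0.22193567²·(1 − 0.09385087)·18100/1163 = 0.69462874.
Tier 2: Wₕ = 0.23837667; term = 0.23837667²·(1 − 0.06018032)·1680/801 = 0.11200794.
Tier 4: Wₕ = 0.30057669; term = 0.30057669²·(1 − 0.21730322)·1078/3647 = 0.020901966.
Tier 3: Wₕ = 0.23911097; term = 0.23911097²·(1 − 0.04538986)·2710/606 = 0.2440741.
Sum = 1.0716127.
SE = √(1.0716127) = 1.0352.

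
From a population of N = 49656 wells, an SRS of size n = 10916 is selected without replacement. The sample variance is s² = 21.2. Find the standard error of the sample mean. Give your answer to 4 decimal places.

Under SRS without replacement, Var(ȳ) = (1 − f)·s²/n with f = n/N = 10916/49656 = 0.21983245.
Var(ȳ) = (1 − 0.21983245)·21.2/10916 = 0.78016755·0.0019421033 = 0.001515166.
SE(ȳ) = √(0.001515166) = 0.0389.

0.0389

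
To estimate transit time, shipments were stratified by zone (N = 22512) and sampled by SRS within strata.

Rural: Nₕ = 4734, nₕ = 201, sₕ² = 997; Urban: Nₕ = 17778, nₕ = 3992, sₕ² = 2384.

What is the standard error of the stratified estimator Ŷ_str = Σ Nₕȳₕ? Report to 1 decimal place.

Var(Ŷ_str) = Σₕ Nₕ²(1 − fₕ)sₕ²/nₕ.
Rural: 4734²·(1 − 201/4734)·997/201 = 1.0644201 × 10^8.
Urban: 17778²·(1 − 3992/17778)·2384/3992 = 1.4636488 × 10^8.
Sum = 2.5280689 × 10^8.
SE = √(2.5280689 × 10^8) = 15899.9.

15899.9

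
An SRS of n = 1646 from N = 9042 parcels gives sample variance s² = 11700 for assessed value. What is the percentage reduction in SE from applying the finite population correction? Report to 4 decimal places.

f = n/N = 1646/9042 = 0.18203937.
SE_no-fpc = √(s²/n) = 2.6661097; SE_fpc = √((1−f)s²/n) = 2.411261.
Ratio = √(1−f) = 0.90441176. Reduction = 100·(1 − 0.90441176) = 9.5588%.

9.5588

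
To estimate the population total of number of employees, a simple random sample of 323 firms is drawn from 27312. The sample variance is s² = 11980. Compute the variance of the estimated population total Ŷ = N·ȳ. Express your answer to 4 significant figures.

2.734 × 10^10

Var(Ŷ) = N²·Var(ȳ) = N²·(1 − n/N)·s²/n.
f = 323/27312 = 0.01182630; Var(ȳ) = 0.98817370·11980/323 = 36.651148.
Var(Ŷ) = 27312² · 36.651148 = 2.7339753 × 10^10.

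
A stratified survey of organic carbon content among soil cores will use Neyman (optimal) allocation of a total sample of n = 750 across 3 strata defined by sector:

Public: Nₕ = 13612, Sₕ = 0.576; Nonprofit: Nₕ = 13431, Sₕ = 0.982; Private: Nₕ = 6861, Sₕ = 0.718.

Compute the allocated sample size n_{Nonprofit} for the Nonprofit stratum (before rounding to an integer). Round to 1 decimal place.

Neyman allocation: nₕ = n·NₕSₕ / Σⱼ NⱼSⱼ.
Σ NⱼSⱼ = 13612·0.576 + 13431·0.982 + 6861·0.718 = 25955.952.
n_{Nonprofit} = 750·13431·0.982 / 25955.952 = 381.1.

381.1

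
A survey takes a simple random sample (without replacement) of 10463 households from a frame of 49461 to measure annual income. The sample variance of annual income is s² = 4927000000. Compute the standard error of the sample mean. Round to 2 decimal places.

609.33

Under SRS without replacement, Var(ȳ) = (1 − f)·s²/n with f = n/N = 10463/49461 = 0.21154041.
Var(ȳ) = (1 − 0.21154041)·4927000000/10463 = 0.78845959·470897.45 = 371283.61.
SE(ȳ) = √(371283.61) = 609.33.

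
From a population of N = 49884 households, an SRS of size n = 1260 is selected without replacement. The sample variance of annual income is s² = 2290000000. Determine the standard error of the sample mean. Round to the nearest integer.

Under SRS without replacement, Var(ȳ) = (1 − f)·s²/n with f = n/N = 1260/49884 = 0.02525860.
Var(ȳ) = (1 − 0.02525860)·2290000000/1260 = 0.97474140·1.8174603 × 10^6 = 1.7715538 × 10^6.
SE(ȳ) = √(1.7715538 × 10^6) = 1331.

1331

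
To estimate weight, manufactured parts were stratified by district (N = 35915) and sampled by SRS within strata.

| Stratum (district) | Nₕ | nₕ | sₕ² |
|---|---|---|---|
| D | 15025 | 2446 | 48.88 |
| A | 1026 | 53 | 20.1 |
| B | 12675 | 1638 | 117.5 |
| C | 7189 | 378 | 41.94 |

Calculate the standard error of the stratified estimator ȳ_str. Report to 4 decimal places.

Var(ȳ_str) = Σₕ Wₕ²(1 − fₕ)sₕ²/nₕ with Wₕ = Nₕ/N, N = 35915.
D: Wₕ = 0.41834888; term = 0.41834888²·(1 − 0.16279534)·48.88/2446 = 0.0029280845.
A: Wₕ = 0.02856745; term = 0.02856745²·(1 − 0.05165692)·20.1/53 = 2.9351388 × 10^-4.
B: Wₕ = 0.35291661; term = 0.35291661²·(1 − 0.12923077)·117.5/1638 = 0.0077798503.
C: Wₕ = 0.20016706; term = 0.20016706²·(1 − 0.05258033)·41.94/378 = 0.0042117661.
Sum = 0.015213215.
SE = √(0.015213215) = 0.1233.

0.1233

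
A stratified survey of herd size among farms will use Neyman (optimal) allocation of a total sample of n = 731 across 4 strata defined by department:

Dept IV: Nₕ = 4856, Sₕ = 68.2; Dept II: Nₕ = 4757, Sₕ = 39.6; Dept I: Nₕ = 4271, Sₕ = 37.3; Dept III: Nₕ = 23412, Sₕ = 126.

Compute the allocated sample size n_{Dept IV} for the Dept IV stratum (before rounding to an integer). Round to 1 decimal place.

66.7

Neyman allocation: nₕ = n·NₕSₕ / Σⱼ NⱼSⱼ.
Σ NⱼSⱼ = 4856·68.2 + 4757·39.6 + 4271·37.3 + 23412·126 = 3.6287767 × 10^6.
n_{Dept IV} = 731·4856·68.2 / (3.6287767 × 10^6) = 66.7.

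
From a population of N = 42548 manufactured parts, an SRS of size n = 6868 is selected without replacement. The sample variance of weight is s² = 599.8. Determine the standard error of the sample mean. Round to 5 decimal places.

0.27062

Under SRS without replacement, Var(ȳ) = (1 − f)·s²/n with f = n/N = 6868/42548 = 0.16141769.
Var(ȳ) = (1 − 0.16141769)·599.8/6868 = 0.83858231·0.087332557 = 0.073235537.
SE(ȳ) = √(0.073235537) = 0.27062.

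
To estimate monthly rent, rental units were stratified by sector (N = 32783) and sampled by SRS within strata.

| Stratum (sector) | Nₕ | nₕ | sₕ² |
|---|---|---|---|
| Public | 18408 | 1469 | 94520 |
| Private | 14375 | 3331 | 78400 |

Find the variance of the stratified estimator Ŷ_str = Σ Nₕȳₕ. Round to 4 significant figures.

Var(Ŷ_str) = Σₕ Nₕ²(1 − fₕ)sₕ²/nₕ.
Public: 18408²·(1 − 1469/18408)·94520/1469 = 2.0063019 × 10^10.
Private: 14375²·(1 − 3331/14375)·78400/3331 = 3.736592 × 10^9.
Sum = 2.3799611 × 10^10.

2.380 × 10^10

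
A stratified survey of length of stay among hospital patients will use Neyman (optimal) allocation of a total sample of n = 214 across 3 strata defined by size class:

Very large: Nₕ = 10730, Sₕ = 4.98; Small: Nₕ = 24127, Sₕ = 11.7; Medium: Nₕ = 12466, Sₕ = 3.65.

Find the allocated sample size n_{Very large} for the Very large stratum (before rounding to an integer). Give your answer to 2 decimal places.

30.00

Neyman allocation: nₕ = n·NₕSₕ / Σⱼ NⱼSⱼ.
Σ NⱼSⱼ = 10730·4.98 + 24127·11.7 + 12466·3.65 = 381222.2.
n_{Very large} = 214·10730·4.98 / 381222.2 = 30.00.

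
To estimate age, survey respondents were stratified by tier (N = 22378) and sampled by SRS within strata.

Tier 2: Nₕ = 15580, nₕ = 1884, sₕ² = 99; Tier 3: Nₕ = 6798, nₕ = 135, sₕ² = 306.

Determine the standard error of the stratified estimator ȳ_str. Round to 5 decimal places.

0.47688

Var(ȳ_str) = Σₕ Wₕ²(1 − fₕ)sₕ²/nₕ with Wₕ = Nₕ/N, N = 22378.
Tier 2: Wₕ = 0.69621950; term = 0.69621950²·(1 − 0.12092426)·99/1884 = 0.022390973.
Tier 3: Wₕ = 0.30378050; term = 0.30378050²·(1 − 0.01985878)·306/135 = 0.20501994.
Sum = 0.22741091.
SE = √(0.22741091) = 0.47688.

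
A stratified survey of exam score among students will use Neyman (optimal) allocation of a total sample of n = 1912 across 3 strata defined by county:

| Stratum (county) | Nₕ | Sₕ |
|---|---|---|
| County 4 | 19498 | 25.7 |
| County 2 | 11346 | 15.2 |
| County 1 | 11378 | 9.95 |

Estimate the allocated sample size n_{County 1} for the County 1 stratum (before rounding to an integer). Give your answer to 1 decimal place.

Neyman allocation: nₕ = n·NₕSₕ / Σⱼ NⱼSⱼ.
Σ NⱼSⱼ = 19498·25.7 + 11346·15.2 + 11378·9.95 = 786768.9.
n_{County 1} = 1912·11378·9.95 / 786768.9 = 275.1.

275.1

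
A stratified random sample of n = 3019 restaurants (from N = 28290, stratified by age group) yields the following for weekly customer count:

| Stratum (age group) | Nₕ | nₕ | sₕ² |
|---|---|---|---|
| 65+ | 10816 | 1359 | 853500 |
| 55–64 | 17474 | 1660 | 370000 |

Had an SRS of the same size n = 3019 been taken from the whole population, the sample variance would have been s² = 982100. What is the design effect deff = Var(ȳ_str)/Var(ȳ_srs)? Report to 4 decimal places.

Var(ȳ_str) = Σ Wₕ²(1−fₕ)sₕ²/nₕ with Wₕ = Nₕ/28290:
  65+: (10816/28290)²·(1−1359/10816)·853500/1359 = 80.267224
  55–64: (17474/28290)²·(1−1660/17474)·370000/1660 = 76.959424
  → Var(ȳ_str) = 157.22665.
Var(ȳ_srs) = (1 − 3019/28290)·982100/3019 = 290.59095.
deff = 157.22665 / 290.59095 = 0.5411.

0.5411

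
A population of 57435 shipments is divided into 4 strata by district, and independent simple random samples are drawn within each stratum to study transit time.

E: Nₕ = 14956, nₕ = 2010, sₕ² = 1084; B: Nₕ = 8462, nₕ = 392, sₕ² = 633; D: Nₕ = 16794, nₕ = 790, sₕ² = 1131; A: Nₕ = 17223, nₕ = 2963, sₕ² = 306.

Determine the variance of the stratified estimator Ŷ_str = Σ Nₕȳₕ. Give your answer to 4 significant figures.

6.248 × 10^8

Var(Ŷ_str) = Σₕ Nₕ²(1 − fₕ)sₕ²/nₕ.
E: 14956²·(1 − 2010/14956)·1084/2010 = 1.0442014 × 10^8.
B: 8462²·(1 − 392/8462)·633/392 = 1.1027173 × 10^8.
D: 16794²·(1 − 790/16794)·1131/790 = 3.8478506 × 10^8.
A: 17223²·(1 − 2963/17223)·306/2963 = 2.5364021 × 10^7.
Sum = 6.2484095 × 10^8.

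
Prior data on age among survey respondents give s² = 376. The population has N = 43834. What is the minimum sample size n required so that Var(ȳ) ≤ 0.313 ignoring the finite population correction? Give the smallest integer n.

1202

Without fpc, n₀ = s²/D = 376/0.313 = 1201.2780.
Rounding up, n = 1202.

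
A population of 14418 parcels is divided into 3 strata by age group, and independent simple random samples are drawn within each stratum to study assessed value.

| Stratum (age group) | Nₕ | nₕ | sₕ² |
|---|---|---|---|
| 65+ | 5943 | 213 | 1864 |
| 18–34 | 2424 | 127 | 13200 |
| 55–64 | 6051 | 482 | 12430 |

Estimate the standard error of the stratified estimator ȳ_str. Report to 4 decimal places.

2.8979

Var(ȳ_str) = Σₕ Wₕ²(1 − fₕ)sₕ²/nₕ with Wₕ = Nₕ/N, N = 14418.
65+: Wₕ = 0.41219309; term = 0.41219309²·(1 − 0.03584048)·1864/213 = 1.4335624.
18–34: Wₕ = 0.16812318; term = 0.16812318²·(1 − 0.05239274)·13200/127 = 2.7839009.
55–64: Wₕ = 0.41968373; term = 0.41968373²·(1 − 0.07965626)·12430/482 = 4.1804056.
Sum = 8.3978689.
SE = √(8.3978689) = 2.8979.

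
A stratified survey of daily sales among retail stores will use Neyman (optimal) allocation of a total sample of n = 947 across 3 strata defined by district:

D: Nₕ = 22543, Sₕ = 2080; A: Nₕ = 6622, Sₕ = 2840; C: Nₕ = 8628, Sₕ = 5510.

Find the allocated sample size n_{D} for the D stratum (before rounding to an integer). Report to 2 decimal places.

392.14

Neyman allocation: nₕ = n·NₕSₕ / Σⱼ NⱼSⱼ.
Σ NⱼSⱼ = 22543·2080 + 6622·2840 + 8628·5510 = 1.132362 × 10^8.
n_{D} = 947·22543·2080 / (1.132362 × 10^8) = 392.14.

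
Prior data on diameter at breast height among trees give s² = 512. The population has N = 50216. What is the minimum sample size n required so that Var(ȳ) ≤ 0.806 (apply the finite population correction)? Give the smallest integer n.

628

Without fpc, n₀ = s²/D = 512/0.806 = 635.2357.
With fpc, (1 − n/N)·s²/n ≤ D requires n ≥ n₀/(1 + n₀/N) = 635.2357/(1 + 635.2357/50216) = 627.3003.
Rounding up, n = 628.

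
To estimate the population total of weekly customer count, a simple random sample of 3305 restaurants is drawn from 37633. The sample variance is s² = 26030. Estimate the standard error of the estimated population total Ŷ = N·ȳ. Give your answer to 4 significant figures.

Var(Ŷ) = N²·Var(ȳ) = N²·(1 − n/N)·s²/n.
f = 3305/37633 = 0.08782186; Var(ȳ) = 0.91217814·26030/3305 = 7.1842654.
Var(Ŷ) = 37633² · 7.1842654 = 1.0174663 × 10^10.
SE(Ŷ) = √(1.0174663 × 10^10) = 100900.

100900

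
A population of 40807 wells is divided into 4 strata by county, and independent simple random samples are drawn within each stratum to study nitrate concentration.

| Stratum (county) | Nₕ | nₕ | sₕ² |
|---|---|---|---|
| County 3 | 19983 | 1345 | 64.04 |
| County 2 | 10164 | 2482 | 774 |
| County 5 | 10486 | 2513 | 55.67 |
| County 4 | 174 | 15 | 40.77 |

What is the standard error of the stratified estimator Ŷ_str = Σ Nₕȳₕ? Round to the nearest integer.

6634

Var(Ŷ_str) = Σₕ Nₕ²(1 − fₕ)sₕ²/nₕ.
County 3: 19983²·(1 − 1345/19983)·64.04/1345 = 1.7733278 × 10^7.
County 2: 10164²·(1 − 2482/10164)·774/2482 = 2.4348833 × 10^7.
County 5: 10486²·(1 − 2513/10486)·55.67/2513 = 1.8520826 × 10^6.
County 4: 174²·(1 − 15/174)·40.77/15 = 75196.188.
Sum = 4.400939 × 10^7.
SE = √(4.400939 × 10^7) = 6634.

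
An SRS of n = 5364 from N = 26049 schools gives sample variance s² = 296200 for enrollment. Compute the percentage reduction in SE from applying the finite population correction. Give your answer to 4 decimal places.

f = n/N = 5364/26049 = 0.20591961.
SE_no-fpc = √(s²/n) = 7.4310151; SE_fpc = √((1−f)s²/n) = 6.6218658.
Ratio = √(1−f) = 0.89111188. Reduction = 100·(1 − 0.89111188) = 10.8888%.

10.8888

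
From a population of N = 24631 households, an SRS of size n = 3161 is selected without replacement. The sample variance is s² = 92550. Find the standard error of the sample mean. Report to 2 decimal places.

Under SRS without replacement, Var(ȳ) = (1 − f)·s²/n with f = n/N = 3161/24631 = 0.12833421.
Var(ȳ) = (1 − 0.12833421)·92550/3161 = 0.87166579·29.278709 = 25.521249.
SE(ȳ) = √(25.521249) = 5.05.

5.05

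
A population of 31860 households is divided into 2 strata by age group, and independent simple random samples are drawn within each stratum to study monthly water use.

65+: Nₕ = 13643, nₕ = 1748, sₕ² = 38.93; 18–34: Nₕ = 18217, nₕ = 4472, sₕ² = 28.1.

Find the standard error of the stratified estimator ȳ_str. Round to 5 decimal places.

0.07149

Var(ȳ_str) = Σₕ Wₕ²(1 − fₕ)sₕ²/nₕ with Wₕ = Nₕ/N, N = 31860.
65+: Wₕ = 0.42821720; term = 0.42821720²·(1 − 0.12812431)·38.93/1748 = 0.0035606211.
18–34: Wₕ = 0.57178280; term = 0.57178280²·(1 − 0.24548499)·28.1/4472 = 0.0015500103.
Sum = 0.0051106314.
SE = √(0.0051106314) = 0.07149.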